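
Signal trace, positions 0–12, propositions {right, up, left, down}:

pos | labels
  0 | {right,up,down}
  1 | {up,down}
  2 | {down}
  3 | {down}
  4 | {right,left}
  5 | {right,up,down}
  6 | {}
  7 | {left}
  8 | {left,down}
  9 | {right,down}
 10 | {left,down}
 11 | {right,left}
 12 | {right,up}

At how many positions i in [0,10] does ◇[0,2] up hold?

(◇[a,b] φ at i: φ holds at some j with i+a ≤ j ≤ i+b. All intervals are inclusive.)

Evaluate at each i in [0,10]:
  i=0: ✓ (witness j=0)
  i=1: ✓ (witness j=1)
  i=2: ✗ (none in [2,4])
  i=3: ✓ (witness j=5)
  i=4: ✓ (witness j=5)
  i=5: ✓ (witness j=5)
  i=6: ✗ (none in [6,8])
  i=7: ✗ (none in [7,9])
  i=8: ✗ (none in [8,10])
  i=9: ✗ (none in [9,11])
  i=10: ✓ (witness j=12)
Positions where it holds: {0, 1, 3, 4, 5, 10} → 6.

6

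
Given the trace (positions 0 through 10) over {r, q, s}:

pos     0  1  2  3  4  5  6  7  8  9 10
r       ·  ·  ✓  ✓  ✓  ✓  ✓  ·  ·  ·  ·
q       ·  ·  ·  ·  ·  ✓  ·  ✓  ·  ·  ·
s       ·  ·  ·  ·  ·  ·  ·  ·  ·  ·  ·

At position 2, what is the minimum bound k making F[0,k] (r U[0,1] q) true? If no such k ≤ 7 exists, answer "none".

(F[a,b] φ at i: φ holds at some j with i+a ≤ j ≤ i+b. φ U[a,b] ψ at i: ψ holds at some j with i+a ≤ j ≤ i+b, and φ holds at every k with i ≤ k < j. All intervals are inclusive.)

Scan j = 2,3,… for (r U[0,1] q):
  j=2: fails
  j=3: fails
  j=4: holds
First hit at j=4, so smallest k = 4-2 = 2.

2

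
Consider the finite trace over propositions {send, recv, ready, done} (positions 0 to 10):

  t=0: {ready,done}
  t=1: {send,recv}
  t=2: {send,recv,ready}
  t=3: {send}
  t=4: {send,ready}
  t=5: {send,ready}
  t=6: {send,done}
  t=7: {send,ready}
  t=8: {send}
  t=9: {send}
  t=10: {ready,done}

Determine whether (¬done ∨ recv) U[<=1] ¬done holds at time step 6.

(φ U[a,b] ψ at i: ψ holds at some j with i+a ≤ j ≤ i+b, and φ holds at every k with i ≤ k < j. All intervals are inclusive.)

No

Need some j in [6,7] with ¬done, and (¬done ∨ recv) at every k in [6,j-1].
  j=6: ¬done false.
  j=7: ¬done holds, but (¬done ∨ recv) fails at k=6 → not this j.
No j in the window works → until fails.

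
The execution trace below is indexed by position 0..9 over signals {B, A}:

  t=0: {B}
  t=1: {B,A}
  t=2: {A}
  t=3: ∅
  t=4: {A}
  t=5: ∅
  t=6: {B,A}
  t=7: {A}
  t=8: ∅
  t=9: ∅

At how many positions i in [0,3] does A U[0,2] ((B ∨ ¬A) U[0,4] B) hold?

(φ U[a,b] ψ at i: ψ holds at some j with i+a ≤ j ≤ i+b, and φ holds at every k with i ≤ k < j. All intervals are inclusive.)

2

Evaluate at each i in [0,3]:
  i=0: ✓ (rhs at j=0)
  i=1: ✓ (rhs at j=1)
  i=2: ✗ (no rhs in [2,4])
  i=3: ✗ (lhs fails at k=3 before rhs at j=5)
Positions where it holds: {0, 1} → 2.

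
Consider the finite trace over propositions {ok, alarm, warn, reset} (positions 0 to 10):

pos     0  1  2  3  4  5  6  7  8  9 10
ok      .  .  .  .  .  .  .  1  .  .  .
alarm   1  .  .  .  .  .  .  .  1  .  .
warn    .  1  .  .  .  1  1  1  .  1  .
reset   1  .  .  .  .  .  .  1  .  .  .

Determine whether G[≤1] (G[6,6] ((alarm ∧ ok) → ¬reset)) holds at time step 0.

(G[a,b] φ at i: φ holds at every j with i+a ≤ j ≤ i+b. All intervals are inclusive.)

Yes

Check G[6,6] ((alarm ∧ ok) → ¬reset) at every j in [0,1]:
  j=0: holds on [6,6]
  j=1: holds on [7,7]
All positions satisfy it → formula holds.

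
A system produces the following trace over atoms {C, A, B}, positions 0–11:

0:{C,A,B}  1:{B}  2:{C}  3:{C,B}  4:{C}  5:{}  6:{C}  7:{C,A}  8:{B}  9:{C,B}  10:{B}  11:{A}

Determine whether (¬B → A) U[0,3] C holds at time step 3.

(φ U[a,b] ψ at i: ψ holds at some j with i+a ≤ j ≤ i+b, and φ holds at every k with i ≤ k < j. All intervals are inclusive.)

Need some j in [3,6] with C, and (¬B → A) at every k in [3,j-1].
  j=3: C holds; no prefix to check → satisfied.

True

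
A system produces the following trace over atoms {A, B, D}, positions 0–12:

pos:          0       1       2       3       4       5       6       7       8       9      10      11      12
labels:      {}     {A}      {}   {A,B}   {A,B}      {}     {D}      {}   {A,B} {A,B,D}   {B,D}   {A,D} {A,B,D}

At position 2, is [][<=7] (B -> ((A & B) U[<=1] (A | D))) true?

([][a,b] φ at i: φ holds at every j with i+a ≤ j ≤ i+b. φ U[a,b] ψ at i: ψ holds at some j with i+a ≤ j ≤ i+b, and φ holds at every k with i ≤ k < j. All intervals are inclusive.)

Holds

Check (B -> ((A & B) U[<=1] (A | D))) at every j in [2,9]:
  j=2: antecedent false → ✓
  j=3: antecedent true; consequent holds → ✓
  j=4: antecedent true; consequent holds → ✓
  j=5: antecedent false → ✓
  j=6: antecedent false → ✓
  j=7: antecedent false → ✓
  j=8: antecedent true; consequent holds → ✓
  j=9: antecedent true; consequent holds → ✓
All positions satisfy it → formula holds.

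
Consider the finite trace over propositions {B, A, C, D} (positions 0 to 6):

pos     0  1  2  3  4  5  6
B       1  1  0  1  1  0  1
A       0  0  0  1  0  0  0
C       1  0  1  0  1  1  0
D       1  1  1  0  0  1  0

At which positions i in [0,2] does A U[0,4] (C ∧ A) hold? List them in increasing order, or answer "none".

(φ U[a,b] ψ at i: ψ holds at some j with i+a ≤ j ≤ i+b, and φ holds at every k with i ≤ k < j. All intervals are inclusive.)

none

Evaluate at each i in [0,2]:
  i=0: ✗ (no rhs in [0,4])
  i=1: ✗ (no rhs in [1,5])
  i=2: ✗ (no rhs in [2,6])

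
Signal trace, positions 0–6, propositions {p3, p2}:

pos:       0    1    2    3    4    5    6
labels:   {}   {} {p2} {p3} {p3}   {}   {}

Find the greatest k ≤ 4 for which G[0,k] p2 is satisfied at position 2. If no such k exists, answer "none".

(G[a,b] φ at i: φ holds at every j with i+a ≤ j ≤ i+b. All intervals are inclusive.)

0

p2 must hold from j=2 onward; find where it first fails.
  j=2: holds
  j=3: fails
Holds on [2,2], so largest k = 0.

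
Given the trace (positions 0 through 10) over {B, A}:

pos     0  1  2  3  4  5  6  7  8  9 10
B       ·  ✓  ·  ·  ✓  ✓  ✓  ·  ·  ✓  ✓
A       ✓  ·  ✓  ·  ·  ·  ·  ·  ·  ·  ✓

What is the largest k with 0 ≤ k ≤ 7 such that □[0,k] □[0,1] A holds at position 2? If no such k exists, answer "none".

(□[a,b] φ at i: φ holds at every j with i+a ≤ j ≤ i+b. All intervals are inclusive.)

none

□[0,1] A must hold from j=2 onward; find where it first fails.
  j=2: fails → no k works.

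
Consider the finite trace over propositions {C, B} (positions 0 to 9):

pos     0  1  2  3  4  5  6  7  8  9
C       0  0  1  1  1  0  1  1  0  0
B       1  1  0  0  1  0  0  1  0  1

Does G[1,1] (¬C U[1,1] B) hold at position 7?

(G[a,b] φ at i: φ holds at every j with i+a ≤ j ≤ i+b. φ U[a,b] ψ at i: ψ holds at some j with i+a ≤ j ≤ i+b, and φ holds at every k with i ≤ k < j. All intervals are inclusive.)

Check (¬C U[1,1] B) at every j in [8,8]:
  j=8: holds
All positions satisfy it → formula holds.

True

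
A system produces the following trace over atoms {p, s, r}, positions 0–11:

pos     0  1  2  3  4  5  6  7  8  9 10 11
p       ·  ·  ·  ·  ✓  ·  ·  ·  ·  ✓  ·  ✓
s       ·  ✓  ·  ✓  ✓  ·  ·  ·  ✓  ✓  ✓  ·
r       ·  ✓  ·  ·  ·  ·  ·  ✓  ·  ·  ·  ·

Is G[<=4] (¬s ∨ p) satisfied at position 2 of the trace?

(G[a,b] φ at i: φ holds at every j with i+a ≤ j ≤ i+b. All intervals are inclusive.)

No

Check (¬s ∨ p) at every j in [2,6]:
  j=2: true
  j=3: false
  j=4: true
  j=5: true
  j=6: true
Fails at j=3 → formula fails.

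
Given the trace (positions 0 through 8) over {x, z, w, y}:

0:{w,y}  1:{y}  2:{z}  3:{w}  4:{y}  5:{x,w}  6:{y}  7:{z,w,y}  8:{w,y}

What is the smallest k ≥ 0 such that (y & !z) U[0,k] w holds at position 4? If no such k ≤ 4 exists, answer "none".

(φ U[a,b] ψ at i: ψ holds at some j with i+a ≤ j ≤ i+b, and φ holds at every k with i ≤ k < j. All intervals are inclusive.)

1

Need earliest j ≥ 4 with w, and (y & !z) at every k in [4,j-1].
  j=4: rhs fails.
  j=5: rhs holds; lhs holds on [4,4]. k = 1.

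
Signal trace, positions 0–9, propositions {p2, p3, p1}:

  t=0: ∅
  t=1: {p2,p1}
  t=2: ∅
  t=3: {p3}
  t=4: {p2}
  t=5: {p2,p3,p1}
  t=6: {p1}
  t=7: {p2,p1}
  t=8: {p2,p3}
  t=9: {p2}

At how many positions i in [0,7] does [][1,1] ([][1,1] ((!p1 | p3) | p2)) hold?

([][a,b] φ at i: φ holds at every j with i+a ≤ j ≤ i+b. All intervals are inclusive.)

7

Evaluate at each i in [0,7]:
  i=0: ✓ (all of [1,1])
  i=1: ✓ (all of [2,2])
  i=2: ✓ (all of [3,3])
  i=3: ✓ (all of [4,4])
  i=4: ✗ (fails at j=5)
  i=5: ✓ (all of [6,6])
  i=6: ✓ (all of [7,7])
  i=7: ✓ (all of [8,8])
Positions where it holds: {0, 1, 2, 3, 5, 6, 7} → 7.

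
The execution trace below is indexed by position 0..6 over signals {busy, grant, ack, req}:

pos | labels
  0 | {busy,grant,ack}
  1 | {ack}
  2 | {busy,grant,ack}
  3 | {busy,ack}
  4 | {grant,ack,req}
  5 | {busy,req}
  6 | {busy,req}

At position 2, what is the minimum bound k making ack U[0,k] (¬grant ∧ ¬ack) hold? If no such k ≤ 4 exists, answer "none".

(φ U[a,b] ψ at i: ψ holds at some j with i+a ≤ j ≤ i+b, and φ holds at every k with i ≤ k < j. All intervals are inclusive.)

3

Need earliest j ≥ 2 with (¬grant ∧ ¬ack), and ack at every k in [2,j-1].
  j=2: rhs fails.
  j=3: rhs fails.
  j=4: rhs fails.
  j=5: rhs holds; lhs holds on [2,4]. k = 3.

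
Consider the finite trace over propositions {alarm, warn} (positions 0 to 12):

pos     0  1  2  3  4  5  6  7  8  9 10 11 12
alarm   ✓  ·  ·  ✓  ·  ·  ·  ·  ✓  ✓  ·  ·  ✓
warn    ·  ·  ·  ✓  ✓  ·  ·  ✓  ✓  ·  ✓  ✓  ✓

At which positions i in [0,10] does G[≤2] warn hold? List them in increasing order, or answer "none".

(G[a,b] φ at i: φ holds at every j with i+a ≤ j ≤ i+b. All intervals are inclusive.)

10

Evaluate at each i in [0,10]:
  i=0: ✗ (fails at j=0)
  i=1: ✗ (fails at j=1)
  i=2: ✗ (fails at j=2)
  i=3: ✗ (fails at j=5)
  i=4: ✗ (fails at j=5)
  i=5: ✗ (fails at j=5)
  i=6: ✗ (fails at j=6)
  i=7: ✗ (fails at j=9)
  i=8: ✗ (fails at j=9)
  i=9: ✗ (fails at j=9)
  i=10: ✓ (all of [10,12])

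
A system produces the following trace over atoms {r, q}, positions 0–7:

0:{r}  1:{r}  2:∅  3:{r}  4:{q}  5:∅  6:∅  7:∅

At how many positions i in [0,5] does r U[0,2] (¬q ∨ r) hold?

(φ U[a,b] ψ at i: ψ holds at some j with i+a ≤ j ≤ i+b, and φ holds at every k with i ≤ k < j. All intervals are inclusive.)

5

Evaluate at each i in [0,5]:
  i=0: ✓ (rhs at j=0)
  i=1: ✓ (rhs at j=1)
  i=2: ✓ (rhs at j=2)
  i=3: ✓ (rhs at j=3)
  i=4: ✗ (lhs fails at k=4 before rhs at j=5)
  i=5: ✓ (rhs at j=5)
Positions where it holds: {0, 1, 2, 3, 5} → 5.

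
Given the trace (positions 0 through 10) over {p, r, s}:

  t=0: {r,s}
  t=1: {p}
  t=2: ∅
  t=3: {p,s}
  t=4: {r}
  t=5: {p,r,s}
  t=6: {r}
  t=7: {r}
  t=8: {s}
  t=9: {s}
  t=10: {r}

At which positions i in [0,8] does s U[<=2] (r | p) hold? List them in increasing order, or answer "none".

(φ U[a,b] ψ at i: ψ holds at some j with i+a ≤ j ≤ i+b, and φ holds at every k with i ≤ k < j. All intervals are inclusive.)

0, 1, 3, 4, 5, 6, 7, 8

Evaluate at each i in [0,8]:
  i=0: ✓ (rhs at j=0)
  i=1: ✓ (rhs at j=1)
  i=2: ✗ (lhs fails at k=2 before rhs at j=3)
  i=3: ✓ (rhs at j=3)
  i=4: ✓ (rhs at j=4)
  i=5: ✓ (rhs at j=5)
  i=6: ✓ (rhs at j=6)
  i=7: ✓ (rhs at j=7)
  i=8: ✓ (rhs at j=10; lhs holds on [8,9])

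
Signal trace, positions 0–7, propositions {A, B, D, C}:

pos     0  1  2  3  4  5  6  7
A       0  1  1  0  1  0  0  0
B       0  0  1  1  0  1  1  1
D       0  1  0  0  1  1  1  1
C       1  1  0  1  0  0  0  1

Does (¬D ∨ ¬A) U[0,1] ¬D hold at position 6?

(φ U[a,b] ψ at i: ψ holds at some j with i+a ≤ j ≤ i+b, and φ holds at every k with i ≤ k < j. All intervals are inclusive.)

Need some j in [6,7] with ¬D, and (¬D ∨ ¬A) at every k in [6,j-1].
  j=6: ¬D false.
  j=7: ¬D false.
No j in the window works → until fails.

False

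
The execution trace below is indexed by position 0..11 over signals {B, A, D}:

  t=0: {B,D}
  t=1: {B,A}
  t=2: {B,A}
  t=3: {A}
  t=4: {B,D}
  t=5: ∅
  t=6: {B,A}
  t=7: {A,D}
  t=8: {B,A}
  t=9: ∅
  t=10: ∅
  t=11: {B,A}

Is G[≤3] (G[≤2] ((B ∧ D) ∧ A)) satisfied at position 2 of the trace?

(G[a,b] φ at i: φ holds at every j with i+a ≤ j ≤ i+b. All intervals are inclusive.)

Does not hold

Check G[≤2] ((B ∧ D) ∧ A) at every j in [2,5]:
  j=2: fails at 2
  j=3: fails at 3
  j=4: fails at 4
  j=5: fails at 5
Fails at j=2 → formula fails.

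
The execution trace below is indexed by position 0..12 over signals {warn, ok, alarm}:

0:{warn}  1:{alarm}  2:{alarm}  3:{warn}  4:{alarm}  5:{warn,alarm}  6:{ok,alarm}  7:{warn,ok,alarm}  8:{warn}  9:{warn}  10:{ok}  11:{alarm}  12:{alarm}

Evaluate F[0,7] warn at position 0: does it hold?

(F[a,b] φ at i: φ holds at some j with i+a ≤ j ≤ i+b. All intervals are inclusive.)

Yes

Check warn at each j in [0,7]:
  j=0: true
  j=1: false
  j=2: false
  j=3: true
  j=4: false
  j=5: true
  j=6: false
  j=7: true
Found at j=0 → formula holds.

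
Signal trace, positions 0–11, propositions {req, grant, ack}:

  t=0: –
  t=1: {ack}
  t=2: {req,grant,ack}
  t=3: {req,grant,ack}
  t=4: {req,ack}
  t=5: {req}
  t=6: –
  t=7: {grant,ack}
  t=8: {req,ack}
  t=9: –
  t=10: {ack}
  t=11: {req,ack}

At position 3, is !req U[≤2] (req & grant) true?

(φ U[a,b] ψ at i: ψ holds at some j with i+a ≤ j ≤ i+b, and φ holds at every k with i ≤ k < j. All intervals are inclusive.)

True

Need some j in [3,5] with (req & grant), and !req at every k in [3,j-1].
  j=3: (req & grant) holds; no prefix to check → satisfied.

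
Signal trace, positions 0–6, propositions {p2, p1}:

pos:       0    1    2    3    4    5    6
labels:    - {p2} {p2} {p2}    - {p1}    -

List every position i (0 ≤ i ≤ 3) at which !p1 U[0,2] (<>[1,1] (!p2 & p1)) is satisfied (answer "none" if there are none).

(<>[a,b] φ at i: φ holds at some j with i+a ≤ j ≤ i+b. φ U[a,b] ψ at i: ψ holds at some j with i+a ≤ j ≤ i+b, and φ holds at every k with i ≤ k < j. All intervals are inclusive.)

Evaluate at each i in [0,3]:
  i=0: ✗ (no rhs in [0,2])
  i=1: ✗ (no rhs in [1,3])
  i=2: ✓ (rhs at j=4; lhs holds on [2,3])
  i=3: ✓ (rhs at j=4; lhs holds on [3,3])

2, 3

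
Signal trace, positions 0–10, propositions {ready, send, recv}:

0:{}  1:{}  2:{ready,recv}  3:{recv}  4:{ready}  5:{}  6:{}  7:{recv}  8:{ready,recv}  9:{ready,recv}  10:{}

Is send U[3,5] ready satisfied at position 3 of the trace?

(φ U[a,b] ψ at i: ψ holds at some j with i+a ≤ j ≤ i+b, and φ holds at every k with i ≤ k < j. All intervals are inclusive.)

Need some j in [6,8] with ready, and send at every k in [3,j-1].
  j=6: ready false.
  j=7: ready false.
  j=8: ready holds, but send fails at k=3 → not this j.
No j in the window works → until fails.

Does not hold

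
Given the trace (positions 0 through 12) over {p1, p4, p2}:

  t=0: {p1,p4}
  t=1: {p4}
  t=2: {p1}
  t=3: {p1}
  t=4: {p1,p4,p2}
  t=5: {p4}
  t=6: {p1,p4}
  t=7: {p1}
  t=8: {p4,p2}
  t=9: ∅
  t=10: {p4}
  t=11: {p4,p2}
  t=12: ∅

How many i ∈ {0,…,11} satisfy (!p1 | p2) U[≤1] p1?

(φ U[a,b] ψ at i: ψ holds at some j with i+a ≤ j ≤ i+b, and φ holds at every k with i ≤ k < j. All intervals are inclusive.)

8

Evaluate at each i in [0,11]:
  i=0: ✓ (rhs at j=0)
  i=1: ✓ (rhs at j=2; lhs holds on [1,1])
  i=2: ✓ (rhs at j=2)
  i=3: ✓ (rhs at j=3)
  i=4: ✓ (rhs at j=4)
  i=5: ✓ (rhs at j=6; lhs holds on [5,5])
  i=6: ✓ (rhs at j=6)
  i=7: ✓ (rhs at j=7)
  i=8: ✗ (no rhs in [8,9])
  i=9: ✗ (no rhs in [9,10])
  i=10: ✗ (no rhs in [10,11])
  i=11: ✗ (no rhs in [11,12])
Positions where it holds: {0, 1, 2, 3, 4, 5, 6, 7} → 8.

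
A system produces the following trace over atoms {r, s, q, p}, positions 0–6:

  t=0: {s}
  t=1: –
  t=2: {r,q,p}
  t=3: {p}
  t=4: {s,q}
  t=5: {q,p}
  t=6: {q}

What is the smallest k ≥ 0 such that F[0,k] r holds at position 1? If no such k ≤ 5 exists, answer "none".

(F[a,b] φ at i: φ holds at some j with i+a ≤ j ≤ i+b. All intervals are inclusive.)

1

Scan j = 1,2,… for r:
  j=1: fails
  j=2: holds
First hit at j=2, so smallest k = 2-1 = 1.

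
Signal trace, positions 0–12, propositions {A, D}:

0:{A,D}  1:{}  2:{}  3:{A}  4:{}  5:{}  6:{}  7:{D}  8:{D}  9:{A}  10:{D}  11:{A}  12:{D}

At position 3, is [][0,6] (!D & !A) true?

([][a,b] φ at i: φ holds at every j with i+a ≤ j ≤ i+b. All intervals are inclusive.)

No

Check (!D & !A) at every j in [3,9]:
  j=3: false
  j=4: true
  j=5: true
  j=6: true
  j=7: false
  j=8: false
  j=9: false
Fails at j=3 → formula fails.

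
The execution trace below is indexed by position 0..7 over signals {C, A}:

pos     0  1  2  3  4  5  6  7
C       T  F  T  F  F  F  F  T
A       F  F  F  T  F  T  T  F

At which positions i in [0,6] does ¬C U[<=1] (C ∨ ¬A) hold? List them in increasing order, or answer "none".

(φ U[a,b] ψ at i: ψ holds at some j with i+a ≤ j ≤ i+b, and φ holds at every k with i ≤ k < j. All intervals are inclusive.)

0, 1, 2, 3, 4, 6

Evaluate at each i in [0,6]:
  i=0: ✓ (rhs at j=0)
  i=1: ✓ (rhs at j=1)
  i=2: ✓ (rhs at j=2)
  i=3: ✓ (rhs at j=4; lhs holds on [3,3])
  i=4: ✓ (rhs at j=4)
  i=5: ✗ (no rhs in [5,6])
  i=6: ✓ (rhs at j=7; lhs holds on [6,6])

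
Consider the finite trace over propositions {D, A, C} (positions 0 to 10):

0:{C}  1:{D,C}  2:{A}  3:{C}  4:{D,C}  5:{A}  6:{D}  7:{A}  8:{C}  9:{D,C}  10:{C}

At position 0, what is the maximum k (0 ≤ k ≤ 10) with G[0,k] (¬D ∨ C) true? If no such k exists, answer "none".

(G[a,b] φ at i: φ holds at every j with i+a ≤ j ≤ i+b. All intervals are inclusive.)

(¬D ∨ C) must hold from j=0 onward; find where it first fails.
  j=0: holds
  j=1: holds
  j=2: holds
  j=3: holds
  j=4: holds
  j=5: holds
  j=6: fails
Holds on [0,5], so largest k = 5.

5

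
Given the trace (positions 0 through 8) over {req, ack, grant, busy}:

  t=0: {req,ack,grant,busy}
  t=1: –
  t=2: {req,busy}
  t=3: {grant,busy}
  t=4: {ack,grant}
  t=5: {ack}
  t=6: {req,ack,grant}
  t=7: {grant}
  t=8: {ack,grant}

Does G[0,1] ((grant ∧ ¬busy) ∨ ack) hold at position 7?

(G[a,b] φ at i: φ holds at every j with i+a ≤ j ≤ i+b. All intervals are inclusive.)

Check ((grant ∧ ¬busy) ∨ ack) at every j in [7,8]:
  j=7: true
  j=8: true
All positions satisfy it → formula holds.

Holds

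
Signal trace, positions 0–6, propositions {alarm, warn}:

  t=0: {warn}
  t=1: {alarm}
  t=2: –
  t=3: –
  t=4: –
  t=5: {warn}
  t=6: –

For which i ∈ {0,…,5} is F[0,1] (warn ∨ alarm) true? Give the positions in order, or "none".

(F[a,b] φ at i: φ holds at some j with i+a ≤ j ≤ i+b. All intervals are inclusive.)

0, 1, 4, 5

Evaluate at each i in [0,5]:
  i=0: ✓ (witness j=0)
  i=1: ✓ (witness j=1)
  i=2: ✗ (none in [2,3])
  i=3: ✗ (none in [3,4])
  i=4: ✓ (witness j=5)
  i=5: ✓ (witness j=5)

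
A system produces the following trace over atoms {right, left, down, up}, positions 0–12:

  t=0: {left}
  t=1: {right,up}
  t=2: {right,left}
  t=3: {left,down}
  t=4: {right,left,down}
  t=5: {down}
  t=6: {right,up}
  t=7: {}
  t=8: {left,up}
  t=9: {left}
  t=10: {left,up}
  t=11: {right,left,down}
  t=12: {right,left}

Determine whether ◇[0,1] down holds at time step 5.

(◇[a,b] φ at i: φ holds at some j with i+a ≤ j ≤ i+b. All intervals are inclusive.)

Yes

Check down at each j in [5,6]:
  j=5: true
  j=6: false
Found at j=5 → formula holds.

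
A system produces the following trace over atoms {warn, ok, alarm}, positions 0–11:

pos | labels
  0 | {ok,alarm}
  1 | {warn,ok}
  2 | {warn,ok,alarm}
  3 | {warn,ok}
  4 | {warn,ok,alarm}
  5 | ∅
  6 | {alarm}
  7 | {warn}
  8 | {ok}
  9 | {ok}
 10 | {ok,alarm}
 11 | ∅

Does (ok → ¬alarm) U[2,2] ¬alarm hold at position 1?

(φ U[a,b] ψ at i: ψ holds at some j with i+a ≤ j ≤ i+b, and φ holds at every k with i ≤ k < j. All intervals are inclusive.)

Need some j in [3,3] with ¬alarm, and (ok → ¬alarm) at every k in [1,j-1].
  j=3: ¬alarm holds, but (ok → ¬alarm) fails at k=2 → not this j.
No j in the window works → until fails.

Does not hold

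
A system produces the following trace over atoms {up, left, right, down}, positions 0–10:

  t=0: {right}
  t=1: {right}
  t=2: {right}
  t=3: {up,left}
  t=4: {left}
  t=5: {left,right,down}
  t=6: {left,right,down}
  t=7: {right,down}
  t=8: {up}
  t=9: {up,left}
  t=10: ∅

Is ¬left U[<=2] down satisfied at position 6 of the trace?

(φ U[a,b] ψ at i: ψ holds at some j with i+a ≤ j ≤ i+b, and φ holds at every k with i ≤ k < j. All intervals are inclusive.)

Yes

Need some j in [6,8] with down, and ¬left at every k in [6,j-1].
  j=6: down holds; no prefix to check → satisfied.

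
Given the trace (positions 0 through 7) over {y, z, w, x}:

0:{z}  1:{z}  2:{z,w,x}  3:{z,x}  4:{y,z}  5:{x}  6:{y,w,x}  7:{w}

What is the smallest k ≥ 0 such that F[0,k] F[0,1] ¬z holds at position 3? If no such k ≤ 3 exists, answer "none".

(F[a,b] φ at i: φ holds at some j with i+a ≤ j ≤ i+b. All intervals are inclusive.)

Scan j = 3,4,… for F[0,1] ¬z:
  j=3: fails
  j=4: holds
First hit at j=4, so smallest k = 4-3 = 1.

1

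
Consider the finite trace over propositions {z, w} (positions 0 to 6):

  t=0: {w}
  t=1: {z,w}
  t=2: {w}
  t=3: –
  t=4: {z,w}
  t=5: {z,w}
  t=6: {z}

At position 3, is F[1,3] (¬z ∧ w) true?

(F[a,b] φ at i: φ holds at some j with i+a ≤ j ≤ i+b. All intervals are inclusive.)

Does not hold

Check (¬z ∧ w) at each j in [4,6]:
  j=4: false
  j=5: false
  j=6: false
No position in the window satisfies it → formula fails.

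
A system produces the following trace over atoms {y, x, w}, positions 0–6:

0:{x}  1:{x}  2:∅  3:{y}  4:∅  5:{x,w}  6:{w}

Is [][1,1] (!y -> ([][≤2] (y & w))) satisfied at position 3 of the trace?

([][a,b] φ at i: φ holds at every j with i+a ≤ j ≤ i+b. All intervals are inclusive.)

False

Check (!y -> ([][≤2] (y & w))) at every j in [4,4]:
  j=4: antecedent true; consequent fails at 4 → ✗
Fails at j=4 → formula fails.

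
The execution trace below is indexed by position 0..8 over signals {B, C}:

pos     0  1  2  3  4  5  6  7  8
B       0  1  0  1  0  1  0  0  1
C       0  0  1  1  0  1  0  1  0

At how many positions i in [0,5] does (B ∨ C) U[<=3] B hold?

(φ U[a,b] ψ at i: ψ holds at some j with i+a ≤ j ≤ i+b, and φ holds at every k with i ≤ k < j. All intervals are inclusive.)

4

Evaluate at each i in [0,5]:
  i=0: ✗ (lhs fails at k=0 before rhs at j=1)
  i=1: ✓ (rhs at j=1)
  i=2: ✓ (rhs at j=3; lhs holds on [2,2])
  i=3: ✓ (rhs at j=3)
  i=4: ✗ (lhs fails at k=4 before rhs at j=5)
  i=5: ✓ (rhs at j=5)
Positions where it holds: {1, 2, 3, 5} → 4.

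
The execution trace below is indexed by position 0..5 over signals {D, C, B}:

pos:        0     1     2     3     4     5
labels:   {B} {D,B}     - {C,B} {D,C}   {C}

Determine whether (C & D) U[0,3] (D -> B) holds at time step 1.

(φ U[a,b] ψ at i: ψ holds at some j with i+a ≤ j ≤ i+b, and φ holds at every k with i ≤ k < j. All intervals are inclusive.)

Need some j in [1,4] with (D -> B), and (C & D) at every k in [1,j-1].
  j=1: (D -> B) holds; no prefix to check → satisfied.

Holds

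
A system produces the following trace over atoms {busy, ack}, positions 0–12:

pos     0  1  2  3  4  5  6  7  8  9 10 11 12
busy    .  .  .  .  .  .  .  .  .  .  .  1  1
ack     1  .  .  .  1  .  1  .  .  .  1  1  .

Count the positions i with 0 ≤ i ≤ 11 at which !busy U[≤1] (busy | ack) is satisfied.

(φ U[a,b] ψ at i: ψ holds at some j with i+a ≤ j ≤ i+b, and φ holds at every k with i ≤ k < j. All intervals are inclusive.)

8

Evaluate at each i in [0,11]:
  i=0: ✓ (rhs at j=0)
  i=1: ✗ (no rhs in [1,2])
  i=2: ✗ (no rhs in [2,3])
  i=3: ✓ (rhs at j=4; lhs holds on [3,3])
  i=4: ✓ (rhs at j=4)
  i=5: ✓ (rhs at j=6; lhs holds on [5,5])
  i=6: ✓ (rhs at j=6)
  i=7: ✗ (no rhs in [7,8])
  i=8: ✗ (no rhs in [8,9])
  i=9: ✓ (rhs at j=10; lhs holds on [9,9])
  i=10: ✓ (rhs at j=10)
  i=11: ✓ (rhs at j=11)
Positions where it holds: {0, 3, 4, 5, 6, 9, 10, 11} → 8.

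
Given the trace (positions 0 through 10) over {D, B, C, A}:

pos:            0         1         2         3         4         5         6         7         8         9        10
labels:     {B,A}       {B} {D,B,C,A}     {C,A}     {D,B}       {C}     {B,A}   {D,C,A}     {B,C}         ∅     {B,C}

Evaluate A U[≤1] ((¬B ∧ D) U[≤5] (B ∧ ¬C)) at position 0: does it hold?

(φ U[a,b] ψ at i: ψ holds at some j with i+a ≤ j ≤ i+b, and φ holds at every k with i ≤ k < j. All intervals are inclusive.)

Holds

Need some j in [0,1] with ((¬B ∧ D) U[≤5] (B ∧ ¬C)), and A at every k in [0,j-1].
  j=0: ((¬B ∧ D) U[≤5] (B ∧ ¬C)) holds; no prefix to check → satisfied.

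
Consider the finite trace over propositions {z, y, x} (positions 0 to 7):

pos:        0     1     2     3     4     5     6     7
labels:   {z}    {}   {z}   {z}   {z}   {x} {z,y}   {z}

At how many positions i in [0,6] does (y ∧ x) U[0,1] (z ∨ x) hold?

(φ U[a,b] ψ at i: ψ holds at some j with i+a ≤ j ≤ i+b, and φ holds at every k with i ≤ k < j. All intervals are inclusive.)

Evaluate at each i in [0,6]:
  i=0: ✓ (rhs at j=0)
  i=1: ✗ (lhs fails at k=1 before rhs at j=2)
  i=2: ✓ (rhs at j=2)
  i=3: ✓ (rhs at j=3)
  i=4: ✓ (rhs at j=4)
  i=5: ✓ (rhs at j=5)
  i=6: ✓ (rhs at j=6)
Positions where it holds: {0, 2, 3, 4, 5, 6} → 6.

6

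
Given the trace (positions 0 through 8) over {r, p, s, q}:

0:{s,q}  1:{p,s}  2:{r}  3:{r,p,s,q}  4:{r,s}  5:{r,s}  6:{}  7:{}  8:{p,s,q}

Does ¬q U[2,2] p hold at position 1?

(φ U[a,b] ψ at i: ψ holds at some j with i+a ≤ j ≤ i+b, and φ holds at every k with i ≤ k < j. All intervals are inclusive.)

Need some j in [3,3] with p, and ¬q at every k in [1,j-1].
  j=3: p holds; ¬q holds at every k in [1,2] → satisfied.

Holds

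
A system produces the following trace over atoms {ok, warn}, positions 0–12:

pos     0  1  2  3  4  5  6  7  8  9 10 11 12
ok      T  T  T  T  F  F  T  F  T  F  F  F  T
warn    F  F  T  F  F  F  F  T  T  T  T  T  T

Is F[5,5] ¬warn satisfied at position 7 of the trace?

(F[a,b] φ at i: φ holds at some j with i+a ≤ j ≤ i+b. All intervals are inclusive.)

Check ¬warn at each j in [12,12]:
  j=12: false
No position in the window satisfies it → formula fails.

Does not hold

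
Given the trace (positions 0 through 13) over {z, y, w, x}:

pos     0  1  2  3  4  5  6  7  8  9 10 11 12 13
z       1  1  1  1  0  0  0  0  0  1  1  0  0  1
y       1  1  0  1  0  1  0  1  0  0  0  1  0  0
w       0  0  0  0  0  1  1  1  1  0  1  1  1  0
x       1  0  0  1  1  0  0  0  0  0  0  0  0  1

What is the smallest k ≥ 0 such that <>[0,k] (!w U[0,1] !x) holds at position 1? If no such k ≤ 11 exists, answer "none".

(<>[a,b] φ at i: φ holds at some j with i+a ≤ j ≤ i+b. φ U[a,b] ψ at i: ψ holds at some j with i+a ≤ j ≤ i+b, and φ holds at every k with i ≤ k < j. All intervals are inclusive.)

0

Scan j = 1,2,… for (!w U[0,1] !x):
  j=1: holds
First hit at j=1, so smallest k = 1-1 = 0.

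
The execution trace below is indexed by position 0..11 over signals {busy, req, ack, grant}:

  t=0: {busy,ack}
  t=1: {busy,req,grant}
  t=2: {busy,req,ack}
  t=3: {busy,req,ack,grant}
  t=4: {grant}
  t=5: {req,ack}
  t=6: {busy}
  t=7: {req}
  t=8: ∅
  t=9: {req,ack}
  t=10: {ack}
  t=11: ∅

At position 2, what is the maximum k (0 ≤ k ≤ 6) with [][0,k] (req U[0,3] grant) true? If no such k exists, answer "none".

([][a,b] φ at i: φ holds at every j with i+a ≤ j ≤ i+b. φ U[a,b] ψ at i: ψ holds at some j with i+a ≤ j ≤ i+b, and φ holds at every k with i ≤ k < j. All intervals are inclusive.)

2

(req U[0,3] grant) must hold from j=2 onward; find where it first fails.
  j=2: holds
  j=3: holds
  j=4: holds
  j=5: fails
Holds on [2,4], so largest k = 2.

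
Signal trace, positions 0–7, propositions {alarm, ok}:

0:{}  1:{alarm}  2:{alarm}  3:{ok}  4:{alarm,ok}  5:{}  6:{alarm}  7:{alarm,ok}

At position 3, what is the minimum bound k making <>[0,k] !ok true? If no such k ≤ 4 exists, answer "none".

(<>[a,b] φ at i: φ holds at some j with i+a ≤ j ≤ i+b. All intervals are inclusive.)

Scan j = 3,4,… for !ok:
  j=3: fails
  j=4: fails
  j=5: holds
First hit at j=5, so smallest k = 5-3 = 2.

2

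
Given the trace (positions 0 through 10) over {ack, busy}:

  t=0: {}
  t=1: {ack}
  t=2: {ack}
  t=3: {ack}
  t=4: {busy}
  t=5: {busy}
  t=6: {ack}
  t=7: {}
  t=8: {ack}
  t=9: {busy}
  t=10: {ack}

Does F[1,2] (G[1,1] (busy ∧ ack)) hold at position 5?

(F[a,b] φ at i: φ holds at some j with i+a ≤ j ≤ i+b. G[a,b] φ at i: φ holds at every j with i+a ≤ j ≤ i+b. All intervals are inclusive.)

Does not hold

Check G[1,1] (busy ∧ ack) at each j in [6,7]:
  j=6: fails at 7
  j=7: fails at 8
No position in the window satisfies it → formula fails.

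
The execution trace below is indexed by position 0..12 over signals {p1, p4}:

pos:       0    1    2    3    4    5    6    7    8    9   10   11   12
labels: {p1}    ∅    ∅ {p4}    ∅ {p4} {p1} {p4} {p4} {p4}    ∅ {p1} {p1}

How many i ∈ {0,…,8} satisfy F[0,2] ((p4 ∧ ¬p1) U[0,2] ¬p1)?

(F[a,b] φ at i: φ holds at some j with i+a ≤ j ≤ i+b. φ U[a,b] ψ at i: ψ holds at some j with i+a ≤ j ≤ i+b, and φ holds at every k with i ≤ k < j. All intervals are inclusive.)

9

Evaluate at each i in [0,8]:
  i=0: ✓ (witness j=1)
  i=1: ✓ (witness j=1)
  i=2: ✓ (witness j=2)
  i=3: ✓ (witness j=3)
  i=4: ✓ (witness j=4)
  i=5: ✓ (witness j=5)
  i=6: ✓ (witness j=7)
  i=7: ✓ (witness j=7)
  i=8: ✓ (witness j=8)
Positions where it holds: {0, 1, 2, 3, 4, 5, 6, 7, 8} → 9.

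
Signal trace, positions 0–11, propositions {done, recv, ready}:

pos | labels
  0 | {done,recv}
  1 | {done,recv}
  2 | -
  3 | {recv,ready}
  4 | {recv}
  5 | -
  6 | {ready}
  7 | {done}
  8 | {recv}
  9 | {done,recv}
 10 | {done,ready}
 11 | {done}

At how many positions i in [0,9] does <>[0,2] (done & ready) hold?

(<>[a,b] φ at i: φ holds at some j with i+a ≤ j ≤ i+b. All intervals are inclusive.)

Evaluate at each i in [0,9]:
  i=0: ✗ (none in [0,2])
  i=1: ✗ (none in [1,3])
  i=2: ✗ (none in [2,4])
  i=3: ✗ (none in [3,5])
  i=4: ✗ (none in [4,6])
  i=5: ✗ (none in [5,7])
  i=6: ✗ (none in [6,8])
  i=7: ✗ (none in [7,9])
  i=8: ✓ (witness j=10)
  i=9: ✓ (witness j=10)
Positions where it holds: {8, 9} → 2.

2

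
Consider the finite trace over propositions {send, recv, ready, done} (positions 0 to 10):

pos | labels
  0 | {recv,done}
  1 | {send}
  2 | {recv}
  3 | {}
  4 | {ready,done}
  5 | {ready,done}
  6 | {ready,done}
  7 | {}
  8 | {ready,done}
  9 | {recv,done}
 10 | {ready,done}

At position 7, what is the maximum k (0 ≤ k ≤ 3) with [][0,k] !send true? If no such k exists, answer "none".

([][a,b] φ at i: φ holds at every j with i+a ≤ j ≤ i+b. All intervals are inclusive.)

!send must hold from j=7 onward; find where it first fails.
  j=7: holds
  j=8: holds
  j=9: holds
  j=10: holds
Holds through j=10; largest k = 3.

3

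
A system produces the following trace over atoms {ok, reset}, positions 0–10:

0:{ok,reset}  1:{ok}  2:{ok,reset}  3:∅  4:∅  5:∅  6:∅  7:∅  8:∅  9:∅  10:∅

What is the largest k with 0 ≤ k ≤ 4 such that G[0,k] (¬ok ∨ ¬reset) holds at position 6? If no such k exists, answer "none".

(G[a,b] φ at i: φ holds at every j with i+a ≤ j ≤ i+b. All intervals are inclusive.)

4

(¬ok ∨ ¬reset) must hold from j=6 onward; find where it first fails.
  j=6: holds
  j=7: holds
  j=8: holds
  j=9: holds
  j=10: holds
Holds through j=10; largest k = 4.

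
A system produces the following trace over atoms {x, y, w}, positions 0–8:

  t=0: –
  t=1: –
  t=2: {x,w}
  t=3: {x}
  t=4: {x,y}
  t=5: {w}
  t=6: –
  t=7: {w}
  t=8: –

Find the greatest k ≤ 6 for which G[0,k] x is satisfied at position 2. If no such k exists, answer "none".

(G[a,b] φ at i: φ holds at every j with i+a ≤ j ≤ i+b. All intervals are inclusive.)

x must hold from j=2 onward; find where it first fails.
  j=2: holds
  j=3: holds
  j=4: holds
  j=5: fails
Holds on [2,4], so largest k = 2.

2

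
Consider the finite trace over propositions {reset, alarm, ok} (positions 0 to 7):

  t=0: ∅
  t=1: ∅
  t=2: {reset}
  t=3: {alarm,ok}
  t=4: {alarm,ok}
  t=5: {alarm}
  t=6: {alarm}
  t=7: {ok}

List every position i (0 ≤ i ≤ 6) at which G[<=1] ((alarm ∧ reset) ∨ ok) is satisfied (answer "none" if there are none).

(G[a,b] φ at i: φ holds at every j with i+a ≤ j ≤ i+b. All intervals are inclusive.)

3

Evaluate at each i in [0,6]:
  i=0: ✗ (fails at j=0)
  i=1: ✗ (fails at j=1)
  i=2: ✗ (fails at j=2)
  i=3: ✓ (all of [3,4])
  i=4: ✗ (fails at j=5)
  i=5: ✗ (fails at j=5)
  i=6: ✗ (fails at j=6)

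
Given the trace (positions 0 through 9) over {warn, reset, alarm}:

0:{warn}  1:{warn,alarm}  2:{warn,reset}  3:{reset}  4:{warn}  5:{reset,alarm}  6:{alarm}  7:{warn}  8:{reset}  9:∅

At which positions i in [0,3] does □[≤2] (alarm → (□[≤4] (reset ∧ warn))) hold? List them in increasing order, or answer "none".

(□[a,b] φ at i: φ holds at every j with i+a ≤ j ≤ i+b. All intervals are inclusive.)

2

Evaluate at each i in [0,3]:
  i=0: ✗ (fails at j=1)
  i=1: ✗ (fails at j=1)
  i=2: ✓ (all of [2,4])
  i=3: ✗ (fails at j=5)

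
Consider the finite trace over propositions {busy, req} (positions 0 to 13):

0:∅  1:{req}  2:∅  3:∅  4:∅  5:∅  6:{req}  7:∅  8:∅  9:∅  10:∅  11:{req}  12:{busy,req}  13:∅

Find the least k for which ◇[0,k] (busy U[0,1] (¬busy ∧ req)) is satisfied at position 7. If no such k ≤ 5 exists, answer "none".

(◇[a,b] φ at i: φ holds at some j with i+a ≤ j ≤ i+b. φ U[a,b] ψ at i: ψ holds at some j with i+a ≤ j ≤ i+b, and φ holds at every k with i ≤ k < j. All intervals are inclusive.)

Scan j = 7,8,… for (busy U[0,1] (¬busy ∧ req)):
  j=7: fails
  j=8: fails
  j=9: fails
  j=10: fails
  j=11: holds
First hit at j=11, so smallest k = 11-7 = 4.

4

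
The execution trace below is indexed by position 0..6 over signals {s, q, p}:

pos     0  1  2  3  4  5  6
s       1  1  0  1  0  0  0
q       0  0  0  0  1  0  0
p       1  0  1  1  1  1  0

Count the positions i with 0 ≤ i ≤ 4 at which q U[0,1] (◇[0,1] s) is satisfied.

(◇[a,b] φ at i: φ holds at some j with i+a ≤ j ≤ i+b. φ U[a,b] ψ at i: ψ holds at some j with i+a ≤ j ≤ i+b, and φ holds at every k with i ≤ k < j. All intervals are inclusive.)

4

Evaluate at each i in [0,4]:
  i=0: ✓ (rhs at j=0)
  i=1: ✓ (rhs at j=1)
  i=2: ✓ (rhs at j=2)
  i=3: ✓ (rhs at j=3)
  i=4: ✗ (no rhs in [4,5])
Positions where it holds: {0, 1, 2, 3} → 4.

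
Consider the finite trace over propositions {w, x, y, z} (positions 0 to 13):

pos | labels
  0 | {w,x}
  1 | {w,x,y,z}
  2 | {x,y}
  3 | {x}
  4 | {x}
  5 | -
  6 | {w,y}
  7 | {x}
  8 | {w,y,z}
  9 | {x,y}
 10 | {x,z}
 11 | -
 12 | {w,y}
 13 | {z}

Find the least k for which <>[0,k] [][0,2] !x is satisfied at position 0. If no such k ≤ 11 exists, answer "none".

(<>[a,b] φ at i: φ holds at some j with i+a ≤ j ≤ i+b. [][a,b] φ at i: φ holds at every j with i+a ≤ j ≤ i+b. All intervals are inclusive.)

Scan j = 0,1,… for [][0,2] !x:
  j=0: fails
  j=1: fails
  j=2: fails
  j=3: fails
  j=4: fails
  j=5: fails
  j=6: fails
  j=7: fails
  j=8: fails
  j=9: fails
  j=10: fails
  j=11: holds
First hit at j=11, so smallest k = 11-0 = 11.

11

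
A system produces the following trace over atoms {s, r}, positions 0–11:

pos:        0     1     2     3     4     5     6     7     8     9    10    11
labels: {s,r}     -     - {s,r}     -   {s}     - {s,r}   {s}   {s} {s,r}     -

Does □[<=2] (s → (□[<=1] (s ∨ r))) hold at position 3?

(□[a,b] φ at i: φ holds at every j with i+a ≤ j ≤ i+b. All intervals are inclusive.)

Check (s → (□[<=1] (s ∨ r))) at every j in [3,5]:
  j=3: antecedent true; consequent fails at 4 → ✗
  j=4: antecedent false → ✓
  j=5: antecedent true; consequent fails at 6 → ✗
Fails at j=3 → formula fails.

Does not hold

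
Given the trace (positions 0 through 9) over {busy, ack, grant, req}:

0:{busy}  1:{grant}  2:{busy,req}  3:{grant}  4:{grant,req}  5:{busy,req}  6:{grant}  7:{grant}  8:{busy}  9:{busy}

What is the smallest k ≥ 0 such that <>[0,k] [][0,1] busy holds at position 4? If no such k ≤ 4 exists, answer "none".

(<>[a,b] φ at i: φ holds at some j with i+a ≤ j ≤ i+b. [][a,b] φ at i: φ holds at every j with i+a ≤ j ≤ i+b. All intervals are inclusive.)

Scan j = 4,5,… for [][0,1] busy:
  j=4: fails
  j=5: fails
  j=6: fails
  j=7: fails
  j=8: holds
First hit at j=8, so smallest k = 8-4 = 4.

4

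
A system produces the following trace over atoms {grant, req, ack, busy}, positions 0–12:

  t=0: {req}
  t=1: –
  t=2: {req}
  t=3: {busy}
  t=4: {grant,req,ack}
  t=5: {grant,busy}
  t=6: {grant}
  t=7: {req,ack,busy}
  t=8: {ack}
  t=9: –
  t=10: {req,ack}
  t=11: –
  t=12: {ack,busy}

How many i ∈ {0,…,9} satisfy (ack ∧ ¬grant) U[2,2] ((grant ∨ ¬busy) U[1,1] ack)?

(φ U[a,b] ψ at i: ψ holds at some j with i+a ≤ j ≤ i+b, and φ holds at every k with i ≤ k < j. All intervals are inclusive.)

1

Evaluate at each i in [0,9]:
  i=0: ✗ (no rhs in [2,2])
  i=1: ✗ (no rhs in [3,3])
  i=2: ✗ (no rhs in [4,4])
  i=3: ✗ (no rhs in [5,5])
  i=4: ✗ (lhs fails at k=4 before rhs at j=6)
  i=5: ✗ (no rhs in [7,7])
  i=6: ✗ (no rhs in [8,8])
  i=7: ✓ (rhs at j=9; lhs holds on [7,8])
  i=8: ✗ (no rhs in [10,10])
  i=9: ✗ (lhs fails at k=9 before rhs at j=11)
Positions where it holds: {7} → 1.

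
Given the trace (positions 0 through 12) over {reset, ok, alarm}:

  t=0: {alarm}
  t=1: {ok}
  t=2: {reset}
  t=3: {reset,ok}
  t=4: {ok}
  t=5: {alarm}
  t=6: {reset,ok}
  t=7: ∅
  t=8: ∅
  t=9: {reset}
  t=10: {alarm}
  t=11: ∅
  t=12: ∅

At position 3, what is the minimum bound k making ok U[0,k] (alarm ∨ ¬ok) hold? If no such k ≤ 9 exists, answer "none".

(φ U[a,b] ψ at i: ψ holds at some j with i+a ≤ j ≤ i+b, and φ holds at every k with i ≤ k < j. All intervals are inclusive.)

2

Need earliest j ≥ 3 with (alarm ∨ ¬ok), and ok at every k in [3,j-1].
  j=3: rhs fails.
  j=4: rhs fails.
  j=5: rhs holds; lhs holds on [3,4]. k = 2.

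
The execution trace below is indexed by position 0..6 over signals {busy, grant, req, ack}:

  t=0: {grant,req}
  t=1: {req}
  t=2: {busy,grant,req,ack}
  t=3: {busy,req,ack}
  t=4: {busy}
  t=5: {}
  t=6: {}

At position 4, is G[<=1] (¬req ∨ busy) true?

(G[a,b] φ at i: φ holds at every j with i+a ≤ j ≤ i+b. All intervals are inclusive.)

Check (¬req ∨ busy) at every j in [4,5]:
  j=4: true
  j=5: true
All positions satisfy it → formula holds.

Yes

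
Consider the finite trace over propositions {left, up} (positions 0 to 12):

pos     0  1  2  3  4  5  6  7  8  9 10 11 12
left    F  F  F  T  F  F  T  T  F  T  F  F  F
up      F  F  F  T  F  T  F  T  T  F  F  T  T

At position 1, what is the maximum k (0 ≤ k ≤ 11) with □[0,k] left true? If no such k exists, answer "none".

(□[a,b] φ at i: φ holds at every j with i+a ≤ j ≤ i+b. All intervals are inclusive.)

none

left must hold from j=1 onward; find where it first fails.
  j=1: fails → no k works.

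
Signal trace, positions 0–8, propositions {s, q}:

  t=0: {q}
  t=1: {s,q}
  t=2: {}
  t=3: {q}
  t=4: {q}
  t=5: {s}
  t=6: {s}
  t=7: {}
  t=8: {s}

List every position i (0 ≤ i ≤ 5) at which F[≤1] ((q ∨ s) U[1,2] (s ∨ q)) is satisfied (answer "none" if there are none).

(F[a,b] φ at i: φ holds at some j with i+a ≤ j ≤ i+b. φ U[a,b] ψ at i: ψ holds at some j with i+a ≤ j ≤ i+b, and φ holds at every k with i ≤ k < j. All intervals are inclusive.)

0, 2, 3, 4, 5

Evaluate at each i in [0,5]:
  i=0: ✓ (witness j=0)
  i=1: ✗ (none in [1,2])
  i=2: ✓ (witness j=3)
  i=3: ✓ (witness j=3)
  i=4: ✓ (witness j=4)
  i=5: ✓ (witness j=5)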